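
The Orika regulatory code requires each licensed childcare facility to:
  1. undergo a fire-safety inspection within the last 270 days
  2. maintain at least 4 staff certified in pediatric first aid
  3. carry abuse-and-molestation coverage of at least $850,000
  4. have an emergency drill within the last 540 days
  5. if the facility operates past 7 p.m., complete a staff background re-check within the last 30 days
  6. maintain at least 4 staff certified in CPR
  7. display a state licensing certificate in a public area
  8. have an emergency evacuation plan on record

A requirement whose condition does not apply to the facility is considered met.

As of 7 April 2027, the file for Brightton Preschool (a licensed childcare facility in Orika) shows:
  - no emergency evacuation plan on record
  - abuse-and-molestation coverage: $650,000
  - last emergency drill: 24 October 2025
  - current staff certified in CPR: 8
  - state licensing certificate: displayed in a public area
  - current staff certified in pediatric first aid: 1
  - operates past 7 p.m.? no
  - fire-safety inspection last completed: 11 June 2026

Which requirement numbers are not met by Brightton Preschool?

1. fire-safety inspection 300 days ago vs limit 270 → not met
2. staff certified in pediatric first aid 1 < 4 → not met
3. abuse-and-molestation coverage $650,000 < $850,000 → not met
4. emergency drill 530 days ago vs limit 540 → met
5. condition 'operates past 7 p.m.' does not hold → requirement n/a → met
6. staff certified in CPR 8 ≥ 4 → met
7. state licensing certificate present → met
8. emergency evacuation plan absent → not met
Not met: 1, 2, 3, 8

1, 2, 3, 8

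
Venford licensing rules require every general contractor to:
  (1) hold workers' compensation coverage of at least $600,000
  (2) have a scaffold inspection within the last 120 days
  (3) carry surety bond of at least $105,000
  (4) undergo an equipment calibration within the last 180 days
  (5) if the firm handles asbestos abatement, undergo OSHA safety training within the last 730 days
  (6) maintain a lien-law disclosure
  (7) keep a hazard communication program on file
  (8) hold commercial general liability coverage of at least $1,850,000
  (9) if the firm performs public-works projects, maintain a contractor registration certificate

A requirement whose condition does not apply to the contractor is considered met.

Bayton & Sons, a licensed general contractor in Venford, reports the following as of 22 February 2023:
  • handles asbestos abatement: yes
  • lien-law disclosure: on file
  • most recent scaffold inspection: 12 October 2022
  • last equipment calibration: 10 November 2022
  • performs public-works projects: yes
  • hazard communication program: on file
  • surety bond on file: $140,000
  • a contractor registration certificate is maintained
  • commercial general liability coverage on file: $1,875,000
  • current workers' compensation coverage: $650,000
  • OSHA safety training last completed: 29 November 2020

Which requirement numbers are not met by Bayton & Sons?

2, 5

1. workers' compensation coverage $650,000 ≥ $600,000 → met
2. scaffold inspection 133 days ago vs limit 120 → not met
3. surety bond $140,000 ≥ $105,000 → met
4. equipment calibration 104 days ago vs limit 180 → met
5. condition 'handles asbestos abatement' holds; OSHA safety training 815 days ago vs limit 730 → not met
6. lien-law disclosure present → met
7. hazard communication program present → met
8. commercial general liability coverage $1,875,000 ≥ $1,850,000 → met
9. condition 'performs public-works projects' holds; contractor registration certificate present → met
Not met: 2, 5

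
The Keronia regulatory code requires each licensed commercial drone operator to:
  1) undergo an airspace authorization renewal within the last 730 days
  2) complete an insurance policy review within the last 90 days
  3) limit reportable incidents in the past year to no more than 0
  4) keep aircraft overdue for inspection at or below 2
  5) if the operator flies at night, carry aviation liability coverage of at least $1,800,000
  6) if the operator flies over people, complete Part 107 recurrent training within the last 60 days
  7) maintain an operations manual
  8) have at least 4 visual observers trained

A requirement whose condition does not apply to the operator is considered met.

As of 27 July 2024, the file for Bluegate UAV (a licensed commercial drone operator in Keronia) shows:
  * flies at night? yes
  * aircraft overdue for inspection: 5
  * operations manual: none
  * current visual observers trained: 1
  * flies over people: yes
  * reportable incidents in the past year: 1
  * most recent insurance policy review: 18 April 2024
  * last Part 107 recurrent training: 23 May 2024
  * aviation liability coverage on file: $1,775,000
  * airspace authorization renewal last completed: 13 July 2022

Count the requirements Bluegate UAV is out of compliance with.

8

1. airspace authorization renewal 745 days ago vs limit 730 → not met
2. insurance policy review 100 days ago vs limit 90 → not met
3. reportable incidents in the past year 1 > 0 → not met
4. aircraft overdue for inspection 5 > 2 → not met
5. condition 'flies at night' holds; aviation liability coverage $1,775,000 < $1,800,000 → not met
6. condition 'flies over people' holds; Part 107 recurrent training 65 days ago vs limit 60 → not met
7. operations manual absent → not met
8. visual observers trained 1 < 4 → not met
Not met: 8 of 8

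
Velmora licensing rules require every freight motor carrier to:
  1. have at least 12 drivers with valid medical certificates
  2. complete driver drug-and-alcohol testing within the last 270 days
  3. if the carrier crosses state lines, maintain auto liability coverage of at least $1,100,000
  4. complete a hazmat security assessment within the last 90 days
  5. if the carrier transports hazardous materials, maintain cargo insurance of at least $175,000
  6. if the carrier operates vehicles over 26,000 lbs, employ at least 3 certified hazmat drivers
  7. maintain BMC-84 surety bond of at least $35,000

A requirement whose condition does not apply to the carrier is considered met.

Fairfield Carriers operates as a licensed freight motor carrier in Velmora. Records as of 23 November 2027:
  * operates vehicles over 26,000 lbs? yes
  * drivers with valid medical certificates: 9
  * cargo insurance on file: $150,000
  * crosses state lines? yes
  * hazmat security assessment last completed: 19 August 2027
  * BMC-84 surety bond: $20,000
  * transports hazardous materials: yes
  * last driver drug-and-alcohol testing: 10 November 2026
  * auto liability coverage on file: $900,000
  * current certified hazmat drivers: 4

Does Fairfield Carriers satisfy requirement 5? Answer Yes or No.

No

5. condition 'transports hazardous materials' holds; cargo insurance $150,000 < $175,000 → not met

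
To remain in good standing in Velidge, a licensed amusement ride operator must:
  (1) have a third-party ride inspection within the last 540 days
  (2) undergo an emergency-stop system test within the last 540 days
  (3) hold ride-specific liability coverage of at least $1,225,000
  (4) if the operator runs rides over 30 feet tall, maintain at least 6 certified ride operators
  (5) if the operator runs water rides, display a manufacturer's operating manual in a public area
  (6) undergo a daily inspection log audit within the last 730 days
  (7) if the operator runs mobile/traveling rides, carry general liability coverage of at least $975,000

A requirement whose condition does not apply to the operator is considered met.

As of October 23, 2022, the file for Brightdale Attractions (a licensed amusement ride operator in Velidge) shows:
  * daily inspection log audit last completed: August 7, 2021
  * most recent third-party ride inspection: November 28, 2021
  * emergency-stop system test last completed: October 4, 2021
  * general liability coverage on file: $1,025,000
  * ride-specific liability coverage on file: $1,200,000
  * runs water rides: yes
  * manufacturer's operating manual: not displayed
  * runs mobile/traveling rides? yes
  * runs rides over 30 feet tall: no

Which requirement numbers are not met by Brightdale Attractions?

1. third-party ride inspection 329 days ago vs limit 540 → met
2. emergency-stop system test 384 days ago vs limit 540 → met
3. ride-specific liability coverage $1,200,000 < $1,225,000 → not met
4. condition 'runs rides over 30 feet tall' does not hold → requirement n/a → met
5. condition 'runs water rides' holds; manufacturer's operating manual absent → not met
6. daily inspection log audit 442 days ago vs limit 730 → met
7. condition 'runs mobile/traveling rides' holds; general liability coverage $1,025,000 ≥ $975,000 → met
Not met: 3, 5

3, 5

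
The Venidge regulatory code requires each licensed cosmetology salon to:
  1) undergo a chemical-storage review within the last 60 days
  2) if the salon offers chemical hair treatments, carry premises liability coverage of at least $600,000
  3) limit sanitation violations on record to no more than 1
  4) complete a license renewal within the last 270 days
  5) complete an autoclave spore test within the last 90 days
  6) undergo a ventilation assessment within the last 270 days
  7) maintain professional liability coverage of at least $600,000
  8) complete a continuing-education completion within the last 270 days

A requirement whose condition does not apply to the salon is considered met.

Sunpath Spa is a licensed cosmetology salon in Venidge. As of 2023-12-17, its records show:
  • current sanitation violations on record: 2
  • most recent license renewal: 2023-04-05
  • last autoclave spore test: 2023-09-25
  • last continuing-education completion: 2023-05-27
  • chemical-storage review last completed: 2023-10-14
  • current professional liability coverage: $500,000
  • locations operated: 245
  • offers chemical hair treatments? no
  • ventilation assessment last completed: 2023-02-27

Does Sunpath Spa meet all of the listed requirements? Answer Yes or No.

No

1. chemical-storage review 64 days ago vs limit 60 → not met
2. condition 'offers chemical hair treatments' does not hold → requirement n/a → met
3. sanitation violations on record 2 > 1 → not met
4. license renewal 256 days ago vs limit 270 → met
5. autoclave spore test 83 days ago vs limit 90 → met
6. ventilation assessment 293 days ago vs limit 270 → not met
7. professional liability coverage $500,000 < $600,000 → not met
8. continuing-education completion 204 days ago vs limit 270 → met
Not met: 1, 3, 6, 7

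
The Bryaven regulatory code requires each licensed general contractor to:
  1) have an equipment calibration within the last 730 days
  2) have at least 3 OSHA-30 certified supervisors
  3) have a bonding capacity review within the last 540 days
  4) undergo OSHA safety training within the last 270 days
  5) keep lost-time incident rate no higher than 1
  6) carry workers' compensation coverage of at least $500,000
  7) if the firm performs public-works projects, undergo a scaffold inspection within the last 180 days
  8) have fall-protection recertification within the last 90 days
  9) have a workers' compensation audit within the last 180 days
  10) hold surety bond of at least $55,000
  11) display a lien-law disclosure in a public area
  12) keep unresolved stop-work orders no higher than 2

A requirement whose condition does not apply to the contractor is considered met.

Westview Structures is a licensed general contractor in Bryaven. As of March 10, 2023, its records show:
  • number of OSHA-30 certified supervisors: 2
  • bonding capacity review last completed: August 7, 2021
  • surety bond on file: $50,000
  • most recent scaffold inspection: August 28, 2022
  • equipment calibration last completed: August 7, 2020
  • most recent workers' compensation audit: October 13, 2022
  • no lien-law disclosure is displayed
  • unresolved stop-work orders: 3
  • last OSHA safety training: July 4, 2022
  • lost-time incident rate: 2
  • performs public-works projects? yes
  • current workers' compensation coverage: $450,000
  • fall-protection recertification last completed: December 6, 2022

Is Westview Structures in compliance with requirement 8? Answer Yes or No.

No

8. fall-protection recertification 94 days ago vs limit 90 → not met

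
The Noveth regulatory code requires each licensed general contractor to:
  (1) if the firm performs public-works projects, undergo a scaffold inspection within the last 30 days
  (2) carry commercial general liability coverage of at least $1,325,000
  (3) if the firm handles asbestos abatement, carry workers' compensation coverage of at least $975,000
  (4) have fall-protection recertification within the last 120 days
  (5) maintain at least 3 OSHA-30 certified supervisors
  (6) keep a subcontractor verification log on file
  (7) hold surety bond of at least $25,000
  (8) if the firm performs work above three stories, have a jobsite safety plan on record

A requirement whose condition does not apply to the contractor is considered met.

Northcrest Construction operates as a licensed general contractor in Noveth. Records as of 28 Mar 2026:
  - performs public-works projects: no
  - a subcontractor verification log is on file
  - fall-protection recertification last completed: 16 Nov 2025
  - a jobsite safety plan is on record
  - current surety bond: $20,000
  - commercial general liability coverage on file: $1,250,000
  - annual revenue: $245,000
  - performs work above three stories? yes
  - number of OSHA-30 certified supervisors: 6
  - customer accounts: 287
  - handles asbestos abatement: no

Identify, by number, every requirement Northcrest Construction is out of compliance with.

1. condition 'performs public-works projects' does not hold → requirement n/a → met
2. commercial general liability coverage $1,250,000 < $1,325,000 → not met
3. condition 'handles asbestos abatement' does not hold → requirement n/a → met
4. fall-protection recertification 132 days ago vs limit 120 → not met
5. OSHA-30 certified supervisors 6 ≥ 3 → met
6. subcontractor verification log present → met
7. surety bond $20,000 < $25,000 → not met
8. condition 'performs work above three stories' holds; jobsite safety plan present → met
Not met: 2, 4, 7

2, 4, 7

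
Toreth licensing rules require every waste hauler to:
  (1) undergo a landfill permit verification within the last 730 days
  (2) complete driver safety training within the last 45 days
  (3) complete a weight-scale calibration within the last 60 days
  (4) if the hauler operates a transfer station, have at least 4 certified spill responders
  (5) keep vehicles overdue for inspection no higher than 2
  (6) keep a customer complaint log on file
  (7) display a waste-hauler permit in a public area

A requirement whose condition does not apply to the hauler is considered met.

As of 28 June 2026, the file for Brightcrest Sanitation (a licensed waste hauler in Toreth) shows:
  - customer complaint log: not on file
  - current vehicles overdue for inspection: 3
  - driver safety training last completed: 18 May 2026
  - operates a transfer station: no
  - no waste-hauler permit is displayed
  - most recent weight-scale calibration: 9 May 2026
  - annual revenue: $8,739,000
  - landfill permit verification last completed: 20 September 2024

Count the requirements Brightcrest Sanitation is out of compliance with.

1. landfill permit verification 646 days ago vs limit 730 → met
2. driver safety training 41 days ago vs limit 45 → met
3. weight-scale calibration 50 days ago vs limit 60 → met
4. condition 'operates a transfer station' does not hold → requirement n/a → met
5. vehicles overdue for inspection 3 > 2 → not met
6. customer complaint log absent → not met
7. waste-hauler permit absent → not met
Not met: 3 of 7

3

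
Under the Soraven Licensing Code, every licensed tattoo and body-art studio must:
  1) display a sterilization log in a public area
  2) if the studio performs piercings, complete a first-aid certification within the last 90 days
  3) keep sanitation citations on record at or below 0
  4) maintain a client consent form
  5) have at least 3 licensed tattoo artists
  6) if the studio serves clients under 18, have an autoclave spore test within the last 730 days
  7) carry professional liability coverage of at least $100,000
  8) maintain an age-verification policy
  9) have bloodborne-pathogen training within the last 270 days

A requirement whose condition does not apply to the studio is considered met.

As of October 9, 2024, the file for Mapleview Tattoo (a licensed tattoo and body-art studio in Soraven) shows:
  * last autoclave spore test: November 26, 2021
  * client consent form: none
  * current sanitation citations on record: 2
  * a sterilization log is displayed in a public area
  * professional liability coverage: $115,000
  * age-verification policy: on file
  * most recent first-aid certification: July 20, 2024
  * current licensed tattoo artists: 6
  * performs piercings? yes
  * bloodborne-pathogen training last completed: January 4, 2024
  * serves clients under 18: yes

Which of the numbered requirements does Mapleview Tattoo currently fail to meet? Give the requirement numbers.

3, 4, 6, 9

1. sterilization log present → met
2. condition 'performs piercings' holds; first-aid certification 81 days ago vs limit 90 → met
3. sanitation citations on record 2 > 0 → not met
4. client consent form absent → not met
5. licensed tattoo artists 6 ≥ 3 → met
6. condition 'serves clients under 18' holds; autoclave spore test 1048 days ago vs limit 730 → not met
7. professional liability coverage $115,000 ≥ $100,000 → met
8. age-verification policy present → met
9. bloodborne-pathogen training 279 days ago vs limit 270 → not met
Not met: 3, 4, 6, 9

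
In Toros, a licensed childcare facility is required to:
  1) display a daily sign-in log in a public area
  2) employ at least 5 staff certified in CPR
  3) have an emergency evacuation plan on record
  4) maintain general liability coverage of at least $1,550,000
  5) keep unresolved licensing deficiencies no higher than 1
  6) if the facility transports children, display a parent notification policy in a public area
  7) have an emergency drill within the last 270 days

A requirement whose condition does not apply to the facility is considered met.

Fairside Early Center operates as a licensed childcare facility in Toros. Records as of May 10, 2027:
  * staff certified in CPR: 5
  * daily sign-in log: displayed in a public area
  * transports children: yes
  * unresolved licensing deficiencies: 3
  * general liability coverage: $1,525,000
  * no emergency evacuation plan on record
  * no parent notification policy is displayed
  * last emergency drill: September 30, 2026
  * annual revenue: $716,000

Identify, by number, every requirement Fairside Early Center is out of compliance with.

3, 4, 5, 6

1. daily sign-in log present → met
2. staff certified in CPR 5 ≥ 5 → met
3. emergency evacuation plan absent → not met
4. general liability coverage $1,525,000 < $1,550,000 → not met
5. unresolved licensing deficiencies 3 > 1 → not met
6. condition 'transports children' holds; parent notification policy absent → not met
7. emergency drill 222 days ago vs limit 270 → met
Not met: 3, 4, 5, 6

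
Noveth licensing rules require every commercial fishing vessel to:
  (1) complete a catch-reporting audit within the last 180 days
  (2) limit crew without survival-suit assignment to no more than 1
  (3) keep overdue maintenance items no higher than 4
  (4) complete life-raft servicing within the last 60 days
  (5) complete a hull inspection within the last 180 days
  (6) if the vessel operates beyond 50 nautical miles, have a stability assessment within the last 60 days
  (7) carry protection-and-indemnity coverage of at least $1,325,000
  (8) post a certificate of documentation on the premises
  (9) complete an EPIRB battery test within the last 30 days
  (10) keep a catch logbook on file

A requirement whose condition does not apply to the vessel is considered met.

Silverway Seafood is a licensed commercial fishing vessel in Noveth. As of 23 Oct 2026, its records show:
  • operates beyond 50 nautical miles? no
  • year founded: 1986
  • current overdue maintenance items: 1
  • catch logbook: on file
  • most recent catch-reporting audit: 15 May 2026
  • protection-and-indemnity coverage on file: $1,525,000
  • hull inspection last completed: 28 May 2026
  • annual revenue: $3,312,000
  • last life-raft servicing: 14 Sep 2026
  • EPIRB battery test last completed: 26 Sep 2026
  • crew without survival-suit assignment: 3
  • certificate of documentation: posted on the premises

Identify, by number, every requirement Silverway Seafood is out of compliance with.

2

1. catch-reporting audit 161 days ago vs limit 180 → met
2. crew without survival-suit assignment 3 > 1 → not met
3. overdue maintenance items 1 ≤ 4 → met
4. life-raft servicing 39 days ago vs limit 60 → met
5. hull inspection 148 days ago vs limit 180 → met
6. condition 'operates beyond 50 nautical miles' does not hold → requirement n/a → met
7. protection-and-indemnity coverage $1,525,000 ≥ $1,325,000 → met
8. certificate of documentation present → met
9. EPIRB battery test 27 days ago vs limit 30 → met
10. catch logbook present → met
Not met: 2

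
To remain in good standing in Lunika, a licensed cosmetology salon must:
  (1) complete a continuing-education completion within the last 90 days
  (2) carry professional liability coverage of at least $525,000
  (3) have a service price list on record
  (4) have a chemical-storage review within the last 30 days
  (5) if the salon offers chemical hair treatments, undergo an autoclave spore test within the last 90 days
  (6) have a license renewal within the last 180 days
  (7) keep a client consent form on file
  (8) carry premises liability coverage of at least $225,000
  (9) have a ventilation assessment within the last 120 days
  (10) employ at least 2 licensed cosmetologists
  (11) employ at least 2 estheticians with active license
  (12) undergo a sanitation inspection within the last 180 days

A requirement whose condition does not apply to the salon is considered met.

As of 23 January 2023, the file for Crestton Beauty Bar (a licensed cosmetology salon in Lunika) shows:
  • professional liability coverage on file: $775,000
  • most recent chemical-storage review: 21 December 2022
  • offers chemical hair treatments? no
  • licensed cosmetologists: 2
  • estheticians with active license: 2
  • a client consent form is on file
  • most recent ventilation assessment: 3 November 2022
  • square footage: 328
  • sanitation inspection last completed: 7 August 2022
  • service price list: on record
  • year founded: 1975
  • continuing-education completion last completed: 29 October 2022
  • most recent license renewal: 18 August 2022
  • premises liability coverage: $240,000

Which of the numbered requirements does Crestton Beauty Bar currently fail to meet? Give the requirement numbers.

1. continuing-education completion 86 days ago vs limit 90 → met
2. professional liability coverage $775,000 ≥ $525,000 → met
3. service price list present → met
4. chemical-storage review 33 days ago vs limit 30 → not met
5. condition 'offers chemical hair treatments' does not hold → requirement n/a → met
6. license renewal 158 days ago vs limit 180 → met
7. client consent form present → met
8. premises liability coverage $240,000 ≥ $225,000 → met
9. ventilation assessment 81 days ago vs limit 120 → met
10. licensed cosmetologists 2 ≥ 2 → met
11. estheticians with active license 2 ≥ 2 → met
12. sanitation inspection 169 days ago vs limit 180 → met
Not met: 4

4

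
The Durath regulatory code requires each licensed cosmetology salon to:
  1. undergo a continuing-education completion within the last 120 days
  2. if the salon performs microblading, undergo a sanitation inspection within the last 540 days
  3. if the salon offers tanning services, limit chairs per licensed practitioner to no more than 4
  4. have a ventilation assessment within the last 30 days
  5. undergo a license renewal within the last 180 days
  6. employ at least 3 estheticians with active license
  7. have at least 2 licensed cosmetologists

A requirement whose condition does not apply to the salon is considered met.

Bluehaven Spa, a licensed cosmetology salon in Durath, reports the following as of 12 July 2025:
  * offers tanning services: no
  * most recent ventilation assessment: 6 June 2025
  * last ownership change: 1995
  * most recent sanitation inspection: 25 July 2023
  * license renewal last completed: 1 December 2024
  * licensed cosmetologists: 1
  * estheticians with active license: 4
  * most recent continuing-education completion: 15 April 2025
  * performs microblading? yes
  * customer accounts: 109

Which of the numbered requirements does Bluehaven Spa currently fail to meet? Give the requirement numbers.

2, 4, 5, 7

1. continuing-education completion 88 days ago vs limit 120 → met
2. condition 'performs microblading' holds; sanitation inspection 718 days ago vs limit 540 → not met
3. condition 'offers tanning services' does not hold → requirement n/a → met
4. ventilation assessment 36 days ago vs limit 30 → not met
5. license renewal 223 days ago vs limit 180 → not met
6. estheticians with active license 4 ≥ 3 → met
7. licensed cosmetologists 1 < 2 → not met
Not met: 2, 4, 5, 7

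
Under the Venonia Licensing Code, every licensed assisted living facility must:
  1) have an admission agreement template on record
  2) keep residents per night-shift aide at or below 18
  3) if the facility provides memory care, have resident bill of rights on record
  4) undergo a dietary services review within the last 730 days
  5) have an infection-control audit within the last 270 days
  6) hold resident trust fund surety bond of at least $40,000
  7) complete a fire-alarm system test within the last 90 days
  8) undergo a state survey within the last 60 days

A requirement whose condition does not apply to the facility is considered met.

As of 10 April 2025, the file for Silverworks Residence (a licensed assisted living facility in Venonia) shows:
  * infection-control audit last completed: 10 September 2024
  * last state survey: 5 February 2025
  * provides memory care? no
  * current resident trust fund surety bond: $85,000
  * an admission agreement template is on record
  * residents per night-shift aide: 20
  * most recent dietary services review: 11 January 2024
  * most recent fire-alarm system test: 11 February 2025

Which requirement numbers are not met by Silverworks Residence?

2, 8

1. admission agreement template present → met
2. residents per night-shift aide 20 > 18 → not met
3. condition 'provides memory care' does not hold → requirement n/a → met
4. dietary services review 455 days ago vs limit 730 → met
5. infection-control audit 212 days ago vs limit 270 → met
6. resident trust fund surety bond $85,000 ≥ $40,000 → met
7. fire-alarm system test 58 days ago vs limit 90 → met
8. state survey 64 days ago vs limit 60 → not met
Not met: 2, 8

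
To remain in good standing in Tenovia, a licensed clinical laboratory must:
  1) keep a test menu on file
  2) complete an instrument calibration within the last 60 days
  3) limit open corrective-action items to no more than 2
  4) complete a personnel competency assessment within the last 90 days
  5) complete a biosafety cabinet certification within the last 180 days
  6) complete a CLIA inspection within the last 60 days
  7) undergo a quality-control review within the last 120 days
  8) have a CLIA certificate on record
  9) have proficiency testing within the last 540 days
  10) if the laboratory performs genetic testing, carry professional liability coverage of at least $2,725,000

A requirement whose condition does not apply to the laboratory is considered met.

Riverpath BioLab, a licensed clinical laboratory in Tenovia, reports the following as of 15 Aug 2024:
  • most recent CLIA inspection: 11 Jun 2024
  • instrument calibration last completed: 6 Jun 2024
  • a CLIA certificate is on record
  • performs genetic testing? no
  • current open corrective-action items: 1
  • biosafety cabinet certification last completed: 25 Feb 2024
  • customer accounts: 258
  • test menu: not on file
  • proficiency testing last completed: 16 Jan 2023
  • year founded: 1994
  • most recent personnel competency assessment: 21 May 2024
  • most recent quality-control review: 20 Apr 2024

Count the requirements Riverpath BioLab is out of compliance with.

1. test menu absent → not met
2. instrument calibration 70 days ago vs limit 60 → not met
3. open corrective-action items 1 ≤ 2 → met
4. personnel competency assessment 86 days ago vs limit 90 → met
5. biosafety cabinet certification 172 days ago vs limit 180 → met
6. CLIA inspection 65 days ago vs limit 60 → not met
7. quality-control review 117 days ago vs limit 120 → met
8. CLIA certificate present → met
9. proficiency testing 577 days ago vs limit 540 → not met
10. condition 'performs genetic testing' does not hold → requirement n/a → met
Not met: 4 of 10

4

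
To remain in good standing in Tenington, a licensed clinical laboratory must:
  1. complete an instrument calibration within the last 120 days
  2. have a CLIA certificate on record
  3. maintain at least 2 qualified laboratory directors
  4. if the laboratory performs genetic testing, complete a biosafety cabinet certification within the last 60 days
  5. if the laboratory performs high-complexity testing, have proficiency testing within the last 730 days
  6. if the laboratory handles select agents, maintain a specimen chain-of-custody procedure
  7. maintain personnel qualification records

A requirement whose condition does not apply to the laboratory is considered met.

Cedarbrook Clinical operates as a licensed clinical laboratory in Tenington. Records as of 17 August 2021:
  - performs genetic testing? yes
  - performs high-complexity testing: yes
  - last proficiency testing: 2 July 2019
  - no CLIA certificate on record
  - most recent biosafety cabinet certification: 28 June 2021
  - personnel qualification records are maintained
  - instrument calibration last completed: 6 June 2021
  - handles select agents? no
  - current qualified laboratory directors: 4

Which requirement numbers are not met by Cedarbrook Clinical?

1. instrument calibration 72 days ago vs limit 120 → met
2. CLIA certificate absent → not met
3. qualified laboratory directors 4 ≥ 2 → met
4. condition 'performs genetic testing' holds; biosafety cabinet certification 50 days ago vs limit 60 → met
5. condition 'performs high-complexity testing' holds; proficiency testing 777 days ago vs limit 730 → not met
6. condition 'handles select agents' does not hold → requirement n/a → met
7. personnel qualification records present → met
Not met: 2, 5

2, 5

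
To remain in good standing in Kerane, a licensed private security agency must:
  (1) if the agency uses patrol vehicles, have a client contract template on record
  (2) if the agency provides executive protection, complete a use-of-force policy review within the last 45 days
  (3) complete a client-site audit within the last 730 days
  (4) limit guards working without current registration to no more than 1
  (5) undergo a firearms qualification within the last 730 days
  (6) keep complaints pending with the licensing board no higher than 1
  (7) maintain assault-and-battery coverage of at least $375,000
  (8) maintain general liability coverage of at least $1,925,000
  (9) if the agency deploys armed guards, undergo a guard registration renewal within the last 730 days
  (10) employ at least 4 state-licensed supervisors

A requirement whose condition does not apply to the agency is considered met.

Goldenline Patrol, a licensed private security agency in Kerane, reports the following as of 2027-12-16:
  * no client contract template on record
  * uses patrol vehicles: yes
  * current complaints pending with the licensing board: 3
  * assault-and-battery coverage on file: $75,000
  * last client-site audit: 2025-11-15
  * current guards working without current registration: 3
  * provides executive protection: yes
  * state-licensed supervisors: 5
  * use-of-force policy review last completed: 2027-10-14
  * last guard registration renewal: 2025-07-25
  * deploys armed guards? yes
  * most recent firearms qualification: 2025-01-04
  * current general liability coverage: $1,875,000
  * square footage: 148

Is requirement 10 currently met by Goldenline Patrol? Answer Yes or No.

Yes

10. state-licensed supervisors 5 ≥ 4 → met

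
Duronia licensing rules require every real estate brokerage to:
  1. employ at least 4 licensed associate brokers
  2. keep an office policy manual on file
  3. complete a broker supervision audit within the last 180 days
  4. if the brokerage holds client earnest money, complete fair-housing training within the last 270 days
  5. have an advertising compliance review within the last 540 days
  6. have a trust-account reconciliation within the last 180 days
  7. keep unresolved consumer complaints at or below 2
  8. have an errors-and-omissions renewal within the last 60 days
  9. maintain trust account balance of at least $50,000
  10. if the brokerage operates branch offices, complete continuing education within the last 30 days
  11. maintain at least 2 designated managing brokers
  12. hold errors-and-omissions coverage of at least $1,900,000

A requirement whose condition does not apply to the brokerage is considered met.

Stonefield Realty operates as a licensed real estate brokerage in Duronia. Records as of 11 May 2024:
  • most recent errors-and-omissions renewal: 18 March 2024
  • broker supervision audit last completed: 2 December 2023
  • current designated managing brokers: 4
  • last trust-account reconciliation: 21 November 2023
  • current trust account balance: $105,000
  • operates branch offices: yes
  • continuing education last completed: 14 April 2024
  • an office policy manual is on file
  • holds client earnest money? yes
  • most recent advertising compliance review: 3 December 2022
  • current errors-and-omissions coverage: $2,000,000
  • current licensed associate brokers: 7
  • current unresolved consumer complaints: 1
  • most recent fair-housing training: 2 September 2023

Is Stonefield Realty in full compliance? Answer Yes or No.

Yes

1. licensed associate brokers 7 ≥ 4 → met
2. office policy manual present → met
3. broker supervision audit 161 days ago vs limit 180 → met
4. condition 'holds client earnest money' holds; fair-housing training 252 days ago vs limit 270 → met
5. advertising compliance review 525 days ago vs limit 540 → met
6. trust-account reconciliation 172 days ago vs limit 180 → met
7. unresolved consumer complaints 1 ≤ 2 → met
8. errors-and-omissions renewal 54 days ago vs limit 60 → met
9. trust account balance $105,000 ≥ $50,000 → met
10. condition 'operates branch offices' holds; continuing education 27 days ago vs limit 30 → met
11. designated managing brokers 4 ≥ 2 → met
12. errors-and-omissions coverage $2,000,000 ≥ $1,900,000 → met
All met.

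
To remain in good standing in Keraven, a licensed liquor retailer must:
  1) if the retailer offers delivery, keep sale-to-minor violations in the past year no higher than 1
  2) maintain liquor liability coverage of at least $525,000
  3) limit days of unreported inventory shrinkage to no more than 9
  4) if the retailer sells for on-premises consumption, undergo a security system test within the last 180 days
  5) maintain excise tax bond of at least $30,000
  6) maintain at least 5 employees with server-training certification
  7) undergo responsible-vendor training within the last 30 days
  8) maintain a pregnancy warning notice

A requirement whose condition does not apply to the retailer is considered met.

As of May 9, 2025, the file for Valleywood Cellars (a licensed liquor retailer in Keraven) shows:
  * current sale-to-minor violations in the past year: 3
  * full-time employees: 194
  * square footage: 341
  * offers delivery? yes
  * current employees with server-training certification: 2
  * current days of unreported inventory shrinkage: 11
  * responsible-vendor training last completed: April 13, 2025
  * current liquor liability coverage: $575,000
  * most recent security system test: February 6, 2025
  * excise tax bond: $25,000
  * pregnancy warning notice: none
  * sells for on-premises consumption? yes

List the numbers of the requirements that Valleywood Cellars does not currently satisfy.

1, 3, 5, 6, 8

1. condition 'offers delivery' holds; sale-to-minor violations in the past year 3 > 1 → not met
2. liquor liability coverage $575,000 ≥ $525,000 → met
3. days of unreported inventory shrinkage 11 > 9 → not met
4. condition 'sells for on-premises consumption' holds; security system test 92 days ago vs limit 180 → met
5. excise tax bond $25,000 < $30,000 → not met
6. employees with server-training certification 2 < 5 → not met
7. responsible-vendor training 26 days ago vs limit 30 → met
8. pregnancy warning notice absent → not met
Not met: 1, 3, 5, 6, 8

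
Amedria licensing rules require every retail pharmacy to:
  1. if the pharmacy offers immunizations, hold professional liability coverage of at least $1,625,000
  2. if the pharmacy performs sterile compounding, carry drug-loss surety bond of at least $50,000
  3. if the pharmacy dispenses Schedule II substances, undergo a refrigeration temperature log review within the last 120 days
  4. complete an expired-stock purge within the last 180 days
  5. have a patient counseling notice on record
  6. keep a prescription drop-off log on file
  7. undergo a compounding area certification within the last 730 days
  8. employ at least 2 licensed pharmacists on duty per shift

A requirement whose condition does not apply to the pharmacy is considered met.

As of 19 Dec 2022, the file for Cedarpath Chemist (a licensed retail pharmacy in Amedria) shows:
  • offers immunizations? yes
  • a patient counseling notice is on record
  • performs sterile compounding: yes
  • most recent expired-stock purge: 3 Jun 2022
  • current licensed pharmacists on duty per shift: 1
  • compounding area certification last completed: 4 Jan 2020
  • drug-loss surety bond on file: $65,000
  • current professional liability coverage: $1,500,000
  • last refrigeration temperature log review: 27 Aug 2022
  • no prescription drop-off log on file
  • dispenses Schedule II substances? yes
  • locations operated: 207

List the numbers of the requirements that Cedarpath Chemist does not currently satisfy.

1, 4, 6, 7, 8

1. condition 'offers immunizations' holds; professional liability coverage $1,500,000 < $1,625,000 → not met
2. condition 'performs sterile compounding' holds; drug-loss surety bond $65,000 ≥ $50,000 → met
3. condition 'dispenses Schedule II substances' holds; refrigeration temperature log review 114 days ago vs limit 120 → met
4. expired-stock purge 199 days ago vs limit 180 → not met
5. patient counseling notice present → met
6. prescription drop-off log absent → not met
7. compounding area certification 1080 days ago vs limit 730 → not met
8. licensed pharmacists on duty per shift 1 < 2 → not met
Not met: 1, 4, 6, 7, 8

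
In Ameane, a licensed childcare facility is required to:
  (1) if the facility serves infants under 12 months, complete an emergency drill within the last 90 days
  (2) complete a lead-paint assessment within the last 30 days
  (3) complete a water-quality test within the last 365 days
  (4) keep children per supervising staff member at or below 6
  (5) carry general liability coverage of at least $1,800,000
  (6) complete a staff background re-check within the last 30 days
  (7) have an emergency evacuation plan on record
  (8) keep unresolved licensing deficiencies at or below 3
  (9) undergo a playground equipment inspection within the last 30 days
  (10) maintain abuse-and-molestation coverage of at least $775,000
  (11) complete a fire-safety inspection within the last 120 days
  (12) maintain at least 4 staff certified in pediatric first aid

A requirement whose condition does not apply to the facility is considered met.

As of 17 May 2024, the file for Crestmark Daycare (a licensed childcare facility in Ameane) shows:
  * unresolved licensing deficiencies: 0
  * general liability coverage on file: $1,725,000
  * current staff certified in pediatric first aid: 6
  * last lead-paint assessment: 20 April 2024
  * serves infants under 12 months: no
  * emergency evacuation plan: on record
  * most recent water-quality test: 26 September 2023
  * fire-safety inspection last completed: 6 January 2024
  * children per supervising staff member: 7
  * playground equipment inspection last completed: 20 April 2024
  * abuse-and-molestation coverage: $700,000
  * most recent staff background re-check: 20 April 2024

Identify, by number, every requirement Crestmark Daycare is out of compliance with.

1. condition 'serves infants under 12 months' does not hold → requirement n/a → met
2. lead-paint assessment 27 days ago vs limit 30 → met
3. water-quality test 234 days ago vs limit 365 → met
4. children per supervising staff member 7 > 6 → not met
5. general liability coverage $1,725,000 < $1,800,000 → not met
6. staff background re-check 27 days ago vs limit 30 → met
7. emergency evacuation plan present → met
8. unresolved licensing deficiencies 0 ≤ 3 → met
9. playground equipment inspection 27 days ago vs limit 30 → met
10. abuse-and-molestation coverage $700,000 < $775,000 → not met
11. fire-safety inspection 132 days ago vs limit 120 → not met
12. staff certified in pediatric first aid 6 ≥ 4 → met
Not met: 4, 5, 10, 11

4, 5, 10, 11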